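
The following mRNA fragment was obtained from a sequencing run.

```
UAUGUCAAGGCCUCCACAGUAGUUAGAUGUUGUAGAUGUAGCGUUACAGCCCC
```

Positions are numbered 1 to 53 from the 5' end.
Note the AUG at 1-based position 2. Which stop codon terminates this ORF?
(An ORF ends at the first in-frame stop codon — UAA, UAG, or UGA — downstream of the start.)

Codons from position 2: AUG (2–4), UCA (5–7), AGG (8–10), CCU (11–13), CCA (14–16), CAG (17–19), UAG (20–22).
The first in-frame stop codon is UAG.

UAG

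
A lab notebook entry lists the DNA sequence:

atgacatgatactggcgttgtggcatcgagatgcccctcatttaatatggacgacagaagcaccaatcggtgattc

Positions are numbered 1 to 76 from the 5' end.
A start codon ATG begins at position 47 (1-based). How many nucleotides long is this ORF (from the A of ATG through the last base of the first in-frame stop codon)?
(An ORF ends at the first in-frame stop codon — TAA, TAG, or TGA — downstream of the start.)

27

Codons from position 47: ATG (47–49), GAC (50–52), GAC (53–55), AGA (56–58), AGC (59–61), ACC (62–64), AAT (65–67), CGG (68–70), TGA (71–73).
TGA is the first in-frame stop; ORF spans 47–73, 27 nucleotides.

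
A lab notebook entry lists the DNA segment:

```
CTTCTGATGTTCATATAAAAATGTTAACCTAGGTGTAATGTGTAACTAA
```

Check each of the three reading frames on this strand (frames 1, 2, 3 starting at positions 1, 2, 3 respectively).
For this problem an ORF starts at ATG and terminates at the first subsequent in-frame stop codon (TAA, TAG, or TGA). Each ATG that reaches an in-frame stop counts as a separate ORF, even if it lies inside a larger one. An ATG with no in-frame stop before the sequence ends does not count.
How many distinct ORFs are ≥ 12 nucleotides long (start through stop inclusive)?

3

Frame 1: CTT CTG ATG TTC ATA TAA AAA TGT TAA CCT AGG TGT AAT GTG TAA CTA — ATG at 7, stop TAA at 16 → 12 nt.
Frame 2: TTC TGA TGT TCA TAT AAA AAT GTT AAC CTA GGT GTA ATG TGT AAC TAA — ATG at 38, stop TAA at 47 → 12 nt.
Frame 3: TCT GAT GTT CAT ATA AAA ATG TTA ACC TAG GTG TAA TGT GTA ACT — ATG at 21, stop TAG at 30 → 12 nt.
ORFs ≥ 12 nucleotides: frame 1 7–18 (12 nucleotides), frame 2 38–49 (12 nucleotides), frame 3 21–32 (12 nucleotides). Count = 3.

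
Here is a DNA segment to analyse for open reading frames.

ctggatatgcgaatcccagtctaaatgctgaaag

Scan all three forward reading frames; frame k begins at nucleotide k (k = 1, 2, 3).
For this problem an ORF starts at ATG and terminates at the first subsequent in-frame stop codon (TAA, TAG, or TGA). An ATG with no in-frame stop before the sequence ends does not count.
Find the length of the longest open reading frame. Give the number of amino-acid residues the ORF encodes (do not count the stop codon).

Frame 1: CTG GAT ATG CGA ATC CCA GTC TAA ATG CTG AAA — ATG at 7, stop TAA at 22 → 18 nt.
Frame 2: TGG ATA TGC GAA TCC CAG TCT AAA TGC TGA AAG — no ATG→stop ORF.
Frame 3: GGA TAT GCG AAT CCC AGT CTA AAT GCT GAA — no ATG→stop ORF.
Longest: frame 1, positions 7–24, 18 nt = 6 codons = 5 aa. → 5 amino acids.

5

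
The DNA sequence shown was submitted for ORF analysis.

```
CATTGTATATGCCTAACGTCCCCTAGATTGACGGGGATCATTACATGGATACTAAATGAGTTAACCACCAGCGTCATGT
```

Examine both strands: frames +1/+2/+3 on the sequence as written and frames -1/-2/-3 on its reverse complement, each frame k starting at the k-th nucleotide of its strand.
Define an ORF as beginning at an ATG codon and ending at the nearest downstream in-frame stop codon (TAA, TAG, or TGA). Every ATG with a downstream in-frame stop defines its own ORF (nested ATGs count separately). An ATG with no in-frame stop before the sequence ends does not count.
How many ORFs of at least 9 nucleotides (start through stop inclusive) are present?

3

Reverse complement (5'→3'): ACATGACGCTGGTGGTTAACTCATTTAGTATCCATGTAATGATCCCCGTCAATCTAGGGGACGTTAGGCATATACAATG
Frame +1: CAT TGT ATA TGC CTA ACG TCC CCT AGA TTG ACG GGG ATC ATT ACA TGG ATA CTA AAT GAG TTA ACC ACC AGC GTC ATG — no ATG→stop ORF.
Frame +2: ATT GTA TAT GCC TAA CGT CCC CTA GAT TGA CGG GGA TCA TTA CAT GGA TAC TAA ATG AGT TAA CCA CCA GCG TCA TGT — ATG at 56, stop TAA at 62 → 9 nt.
Frame +3: TTG TAT ATG CCT AAC GTC CCC TAG ATT GAC GGG GAT CAT TAC ATG GAT ACT AAA TGA GTT AAC CAC CAG CGT CAT — ATG at 9, stop TAG at 24 → 18 nt; ATG at 45, stop TGA at 57 → 15 nt.
Frame -1: ACA TGA CGC TGG TGG TTA ACT CAT TTA GTA TCC ATG TAA TGA TCC CCG TCA ATC TAG GGG ACG TTA GGC ATA TAC AAT — ATG at 34, stop TAA at 37 → 6 nt.
Frame -2: CAT GAC GCT GGT GGT TAA CTC ATT TAG TAT CCA TGT AAT GAT CCC CGT CAA TCT AGG GGA CGT TAG GCA TAT ACA ATG — no ATG→stop ORF.
Frame -3: ATG ACG CTG GTG GTT AAC TCA TTT AGT ATC CAT GTA ATG ATC CCC GTC AAT CTA GGG GAC GTT AGG CAT ATA CAA — no ATG→stop ORF.
ORFs ≥ 9 nucleotides: frame +2 56–64 (9 nucleotides), frame +3 9–26 (18 nucleotides), frame +3 45–59 (15 nucleotides). Count = 3.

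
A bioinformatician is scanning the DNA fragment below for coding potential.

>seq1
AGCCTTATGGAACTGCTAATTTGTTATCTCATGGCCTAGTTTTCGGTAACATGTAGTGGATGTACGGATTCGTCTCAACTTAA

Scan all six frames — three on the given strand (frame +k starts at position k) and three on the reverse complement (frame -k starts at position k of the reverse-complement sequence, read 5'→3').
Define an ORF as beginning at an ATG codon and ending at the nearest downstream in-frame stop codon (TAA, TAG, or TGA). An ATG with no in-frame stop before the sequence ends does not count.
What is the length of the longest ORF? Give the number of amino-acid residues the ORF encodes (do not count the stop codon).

Reverse complement (5'→3'): TTAAGTTGAGACGAATCCGTACATCCACTACATGTTACCGAAAACTAGGCCATGAGATAACAAATTAGCAGTTCCATAAGGCT
Frame +1: AGC CTT ATG GAA CTG CTA ATT TGT TAT CTC ATG GCC TAG TTT TCG GTA ACA TGT AGT GGA TGT ACG GAT TCG TCT CAA CTT — ATG at 7, stop TAG at 37 → 33 nt; ATG at 31, stop TAG at 37 → 9 nt.
Frame +2: GCC TTA TGG AAC TGC TAA TTT GTT ATC TCA TGG CCT AGT TTT CGG TAA CAT GTA GTG GAT GTA CGG ATT CGT CTC AAC TTA — no ATG→stop ORF.
Frame +3: CCT TAT GGA ACT GCT AAT TTG TTA TCT CAT GGC CTA GTT TTC GGT AAC ATG TAG TGG ATG TAC GGA TTC GTC TCA ACT TAA — ATG at 51, stop TAG at 54 → 6 nt; ATG at 60, stop TAA at 81 → 24 nt.
Frame -1: TTA AGT TGA GAC GAA TCC GTA CAT CCA CTA CAT GTT ACC GAA AAC TAG GCC ATG AGA TAA CAA ATT AGC AGT TCC ATA AGG — ATG at 52, stop TAA at 58 → 9 nt.
Frame -2: TAA GTT GAG ACG AAT CCG TAC ATC CAC TAC ATG TTA CCG AAA ACT AGG CCA TGA GAT AAC AAA TTA GCA GTT CCA TAA GGC — ATG at 32, stop TGA at 53 → 24 nt.
Frame -3: AAG TTG AGA CGA ATC CGT ACA TCC ACT ACA TGT TAC CGA AAA CTA GGC CAT GAG ATA ACA AAT TAG CAG TTC CAT AAG GCT — no ATG→stop ORF.
Longest: frame +1, positions 7–39, 33 nt = 11 codons = 10 aa. → 10 amino acids.

10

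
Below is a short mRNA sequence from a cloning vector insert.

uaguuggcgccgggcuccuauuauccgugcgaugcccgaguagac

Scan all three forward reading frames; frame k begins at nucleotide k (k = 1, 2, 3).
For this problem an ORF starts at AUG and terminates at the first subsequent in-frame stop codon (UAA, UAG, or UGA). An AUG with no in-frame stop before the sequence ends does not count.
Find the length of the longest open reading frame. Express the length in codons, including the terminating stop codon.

4

Frame 1: UAG UUG GCG CCG GGC UCC UAU UAU CCG UGC GAU GCC CGA GUA GAC — no AUG→stop ORF.
Frame 2: AGU UGG CGC CGG GCU CCU AUU AUC CGU GCG AUG CCC GAG UAG — AUG at 32, stop UAG at 41 → 12 nt.
Frame 3: GUU GGC GCC GGG CUC CUA UUA UCC GUG CGA UGC CCG AGU AGA — no AUG→stop ORF.
Longest: frame 2, positions 32–43, 12 nt = 4 codons = 3 aa. → 4 codons.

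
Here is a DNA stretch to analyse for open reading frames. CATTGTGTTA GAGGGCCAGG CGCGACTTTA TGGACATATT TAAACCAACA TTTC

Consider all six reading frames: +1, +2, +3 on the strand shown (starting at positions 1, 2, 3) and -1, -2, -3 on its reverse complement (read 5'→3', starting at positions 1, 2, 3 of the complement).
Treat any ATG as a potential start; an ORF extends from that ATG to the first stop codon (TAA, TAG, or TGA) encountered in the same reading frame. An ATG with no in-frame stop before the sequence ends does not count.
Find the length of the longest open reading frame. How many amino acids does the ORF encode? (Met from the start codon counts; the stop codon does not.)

Reverse complement (5'→3'): GAAATGTTGGTTTAAATATGTCCATAAAGTCGCGCCTGGCCCTCTAACACAATG
Frame +1: CAT TGT GTT AGA GGG CCA GGC GCG ACT TTA TGG ACA TAT TTA AAC CAA CAT TTC — no ATG→stop ORF.
Frame +2: ATT GTG TTA GAG GGC CAG GCG CGA CTT TAT GGA CAT ATT TAA ACC AAC ATT — no ATG→stop ORF.
Frame +3: TTG TGT TAG AGG GCC AGG CGC GAC TTT ATG GAC ATA TTT AAA CCA ACA TTT — no ATG→stop ORF.
Frame -1: GAA ATG TTG GTT TAA ATA TGT CCA TAA AGT CGC GCC TGG CCC TCT AAC ACA ATG — ATG at 4, stop TAA at 13 → 12 nt.
Frame -2: AAA TGT TGG TTT AAA TAT GTC CAT AAA GTC GCG CCT GGC CCT CTA ACA CAA — no ATG→stop ORF.
Frame -3: AAT GTT GGT TTA AAT ATG TCC ATA AAG TCG CGC CTG GCC CTC TAA CAC AAT — ATG at 18, stop TAA at 45 → 30 nt.
Longest: frame -3, positions 18–47, 30 nt = 10 codons = 9 aa. → 9 amino acids.

9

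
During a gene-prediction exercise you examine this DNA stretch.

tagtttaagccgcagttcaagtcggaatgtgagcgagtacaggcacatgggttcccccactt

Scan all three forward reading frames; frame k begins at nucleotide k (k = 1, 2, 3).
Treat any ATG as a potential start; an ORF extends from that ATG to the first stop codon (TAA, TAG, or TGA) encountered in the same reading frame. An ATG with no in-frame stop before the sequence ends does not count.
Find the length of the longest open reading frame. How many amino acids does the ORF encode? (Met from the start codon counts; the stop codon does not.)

1

Frame 1: TAG TTT AAG CCG CAG TTC AAG TCG GAA TGT GAG CGA GTA CAG GCA CAT GGG TTC CCC CAC — no ATG→stop ORF.
Frame 2: AGT TTA AGC CGC AGT TCA AGT CGG AAT GTG AGC GAG TAC AGG CAC ATG GGT TCC CCC ACT — no ATG→stop ORF.
Frame 3: GTT TAA GCC GCA GTT CAA GTC GGA ATG TGA GCG AGT ACA GGC ACA TGG GTT CCC CCA CTT — ATG at 27, stop TGA at 30 → 6 nt.
Longest: frame 3, positions 27–32, 6 nt = 2 codons = 1 aa. → 1 amino acids.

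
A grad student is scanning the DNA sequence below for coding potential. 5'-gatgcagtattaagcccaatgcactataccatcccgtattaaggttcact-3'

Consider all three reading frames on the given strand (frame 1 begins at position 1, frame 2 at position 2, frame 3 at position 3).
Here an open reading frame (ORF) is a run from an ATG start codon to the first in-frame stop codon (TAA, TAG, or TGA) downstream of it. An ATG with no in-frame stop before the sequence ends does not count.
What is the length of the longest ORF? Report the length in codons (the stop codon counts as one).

8

Frame 1: GAT GCA GTA TTA AGC CCA ATG CAC TAT ACC ATC CCG TAT TAA GGT TCA — ATG at 19, stop TAA at 40 → 24 nt.
Frame 2: ATG CAG TAT TAA GCC CAA TGC ACT ATA CCA TCC CGT ATT AAG GTT CAC — ATG at 2, stop TAA at 11 → 12 nt.
Frame 3: TGC AGT ATT AAG CCC AAT GCA CTA TAC CAT CCC GTA TTA AGG TTC ACT — no ATG→stop ORF.
Longest: frame 1, positions 19–42, 24 nt = 8 codons = 7 aa. → 8 codons.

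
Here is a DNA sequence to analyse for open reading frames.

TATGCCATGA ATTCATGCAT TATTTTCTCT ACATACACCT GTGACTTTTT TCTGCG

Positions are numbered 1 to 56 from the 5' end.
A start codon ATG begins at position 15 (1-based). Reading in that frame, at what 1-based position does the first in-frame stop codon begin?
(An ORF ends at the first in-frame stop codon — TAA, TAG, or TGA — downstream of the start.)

Codons from position 15: ATG (15–17), CAT (18–20), TAT (21–23), TTT (24–26), CTC (27–29), TAC (30–32), ATA (33–35), CAC (36–38), CTG (39–41), TGA (42–44).
TGA is a stop codon; it begins at position 42.

42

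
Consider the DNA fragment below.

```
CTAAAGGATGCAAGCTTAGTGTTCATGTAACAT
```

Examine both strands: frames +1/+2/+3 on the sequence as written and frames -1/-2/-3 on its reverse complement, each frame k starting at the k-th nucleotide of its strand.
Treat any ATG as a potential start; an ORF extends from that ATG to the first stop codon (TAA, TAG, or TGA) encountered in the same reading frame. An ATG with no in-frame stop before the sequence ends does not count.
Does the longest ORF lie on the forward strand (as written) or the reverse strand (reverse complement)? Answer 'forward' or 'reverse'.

reverse

Reverse complement (5'→3'): ATGTTACATGAACACTAAGCTTGCATCCTTTAG
Frame +1: CTA AAG GAT GCA AGC TTA GTG TTC ATG TAA CAT — ATG at 25, stop TAA at 28 → 6 nt.
Frame +2: TAA AGG ATG CAA GCT TAG TGT TCA TGT AAC — ATG at 8, stop TAG at 17 → 12 nt.
Frame +3: AAA GGA TGC AAG CTT AGT GTT CAT GTA ACA — no ATG→stop ORF.
Frame -1: ATG TTA CAT GAA CAC TAA GCT TGC ATC CTT TAG — ATG at 1, stop TAA at 16 → 18 nt.
Frame -2: TGT TAC ATG AAC ACT AAG CTT GCA TCC TTT — no ATG→stop ORF.
Frame -3: GTT ACA TGA ACA CTA AGC TTG CAT CCT TTA — no ATG→stop ORF.
Forward-strand max 12 nt; reverse-strand max 18 nt. The reverse strand has the longer ORF.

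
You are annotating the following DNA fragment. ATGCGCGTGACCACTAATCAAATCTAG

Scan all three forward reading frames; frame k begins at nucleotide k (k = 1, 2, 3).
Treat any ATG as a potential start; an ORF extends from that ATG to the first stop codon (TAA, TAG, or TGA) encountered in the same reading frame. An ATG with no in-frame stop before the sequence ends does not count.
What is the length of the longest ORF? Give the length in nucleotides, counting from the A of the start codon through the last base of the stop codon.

27

Frame 1: ATG CGC GTG ACC ACT AAT CAA ATC TAG — ATG at 1, stop TAG at 25 → 27 nt.
Frame 2: TGC GCG TGA CCA CTA ATC AAA TCT — no ATG→stop ORF.
Frame 3: GCG CGT GAC CAC TAA TCA AAT CTA — no ATG→stop ORF.
Longest: frame 1, positions 1–27, 27 nt = 9 codons = 8 aa. → 27 nucleotides.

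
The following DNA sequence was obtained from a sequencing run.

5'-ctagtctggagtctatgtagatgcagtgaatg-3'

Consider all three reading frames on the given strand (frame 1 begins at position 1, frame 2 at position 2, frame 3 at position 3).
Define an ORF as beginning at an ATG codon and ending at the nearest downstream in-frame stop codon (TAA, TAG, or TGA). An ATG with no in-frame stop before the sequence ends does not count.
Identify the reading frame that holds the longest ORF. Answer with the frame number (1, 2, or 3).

3

Frame 1: CTA GTC TGG AGT CTA TGT AGA TGC AGT GAA — no ATG→stop ORF.
Frame 2: TAG TCT GGA GTC TAT GTA GAT GCA GTG AAT — no ATG→stop ORF.
Frame 3: AGT CTG GAG TCT ATG TAG ATG CAG TGA ATG — ATG at 15, stop TAG at 18 → 6 nt; ATG at 21, stop TGA at 27 → 9 nt.
Longest ORF is 9 nt in frame 3 (positions 21–29).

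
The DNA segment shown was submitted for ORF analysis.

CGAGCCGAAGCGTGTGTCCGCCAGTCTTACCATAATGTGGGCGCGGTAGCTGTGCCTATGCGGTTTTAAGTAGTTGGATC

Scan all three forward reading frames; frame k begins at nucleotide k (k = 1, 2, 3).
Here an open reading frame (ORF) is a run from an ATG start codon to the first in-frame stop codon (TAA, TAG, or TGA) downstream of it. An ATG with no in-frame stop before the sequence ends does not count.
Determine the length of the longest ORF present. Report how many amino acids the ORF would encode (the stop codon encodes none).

Frame 1: CGA GCC GAA GCG TGT GTC CGC CAG TCT TAC CAT AAT GTG GGC GCG GTA GCT GTG CCT ATG CGG TTT TAA GTA GTT GGA — ATG at 58, stop TAA at 67 → 12 nt.
Frame 2: GAG CCG AAG CGT GTG TCC GCC AGT CTT ACC ATA ATG TGG GCG CGG TAG CTG TGC CTA TGC GGT TTT AAG TAG TTG GAT — ATG at 35, stop TAG at 47 → 15 nt.
Frame 3: AGC CGA AGC GTG TGT CCG CCA GTC TTA CCA TAA TGT GGG CGC GGT AGC TGT GCC TAT GCG GTT TTA AGT AGT TGG ATC — no ATG→stop ORF.
Longest: frame 2, positions 35–49, 15 nt = 5 codons = 4 aa. → 4 amino acids.

4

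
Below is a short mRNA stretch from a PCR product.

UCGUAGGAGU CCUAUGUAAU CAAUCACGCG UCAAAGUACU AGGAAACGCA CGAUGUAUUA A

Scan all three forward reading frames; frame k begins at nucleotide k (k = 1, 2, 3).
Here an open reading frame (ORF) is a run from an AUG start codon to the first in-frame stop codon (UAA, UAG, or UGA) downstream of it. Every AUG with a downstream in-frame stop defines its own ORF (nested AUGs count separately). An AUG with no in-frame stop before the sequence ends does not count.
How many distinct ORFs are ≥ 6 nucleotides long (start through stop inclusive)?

2

Frame 1: UCG UAG GAG UCC UAU GUA AUC AAU CAC GCG UCA AAG UAC UAG GAA ACG CAC GAU GUA UUA — no AUG→stop ORF.
Frame 2: CGU AGG AGU CCU AUG UAA UCA AUC ACG CGU CAA AGU ACU AGG AAA CGC ACG AUG UAU UAA — AUG at 14, stop UAA at 17 → 6 nt; AUG at 53, stop UAA at 59 → 9 nt.
Frame 3: GUA GGA GUC CUA UGU AAU CAA UCA CGC GUC AAA GUA CUA GGA AAC GCA CGA UGU AUU — no AUG→stop ORF.
ORFs ≥ 6 nucleotides: frame 2 14–19 (6 nucleotides), frame 2 53–61 (9 nucleotides). Count = 2.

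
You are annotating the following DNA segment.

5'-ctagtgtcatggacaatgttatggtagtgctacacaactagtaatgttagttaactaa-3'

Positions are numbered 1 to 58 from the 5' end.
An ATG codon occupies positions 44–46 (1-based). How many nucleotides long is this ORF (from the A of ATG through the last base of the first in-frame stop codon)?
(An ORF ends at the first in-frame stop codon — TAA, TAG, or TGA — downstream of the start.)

Codons from position 44: ATG (44–46), TTA (47–49), GTT (50–52), AAC (53–55), TAA (56–58).
TAA is the first in-frame stop; ORF spans 44–58, 15 nucleotides.

15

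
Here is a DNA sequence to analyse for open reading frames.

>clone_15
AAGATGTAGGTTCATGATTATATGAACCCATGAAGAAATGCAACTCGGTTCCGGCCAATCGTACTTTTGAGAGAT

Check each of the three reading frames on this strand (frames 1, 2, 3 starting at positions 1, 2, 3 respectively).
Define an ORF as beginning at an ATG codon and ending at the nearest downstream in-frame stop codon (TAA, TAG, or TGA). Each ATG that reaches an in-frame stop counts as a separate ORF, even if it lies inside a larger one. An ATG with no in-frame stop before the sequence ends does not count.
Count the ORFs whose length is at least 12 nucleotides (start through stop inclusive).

Frame 1: AAG ATG TAG GTT CAT GAT TAT ATG AAC CCA TGA AGA AAT GCA ACT CGG TTC CGG CCA ATC GTA CTT TTG AGA GAT — ATG at 4, stop TAG at 7 → 6 nt; ATG at 22, stop TGA at 31 → 12 nt.
Frame 2: AGA TGT AGG TTC ATG ATT ATA TGA ACC CAT GAA GAA ATG CAA CTC GGT TCC GGC CAA TCG TAC TTT TGA GAG — ATG at 14, stop TGA at 23 → 12 nt; ATG at 38, stop TGA at 68 → 33 nt.
Frame 3: GAT GTA GGT TCA TGA TTA TAT GAA CCC ATG AAG AAA TGC AAC TCG GTT CCG GCC AAT CGT ACT TTT GAG AGA — no ATG→stop ORF.
ORFs ≥ 12 nucleotides: frame 1 22–33 (12 nucleotides), frame 2 14–25 (12 nucleotides), frame 2 38–70 (33 nucleotides). Count = 3.

3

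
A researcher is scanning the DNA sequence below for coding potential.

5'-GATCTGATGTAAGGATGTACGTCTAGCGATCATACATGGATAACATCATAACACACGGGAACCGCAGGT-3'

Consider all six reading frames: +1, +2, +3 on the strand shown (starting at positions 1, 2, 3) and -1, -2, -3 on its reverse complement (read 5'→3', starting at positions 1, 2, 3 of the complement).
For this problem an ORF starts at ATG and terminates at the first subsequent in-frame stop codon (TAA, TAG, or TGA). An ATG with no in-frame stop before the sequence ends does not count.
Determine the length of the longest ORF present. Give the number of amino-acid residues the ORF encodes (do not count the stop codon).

Reverse complement (5'→3'): ACCTGCGGTTCCCGTGTGTTATGATGTTATCCATGTATGATCGCTAGACGTACATCCTTACATCAGATC
Frame +1: GAT CTG ATG TAA GGA TGT ACG TCT AGC GAT CAT ACA TGG ATA ACA TCA TAA CAC ACG GGA ACC GCA GGT — ATG at 7, stop TAA at 10 → 6 nt.
Frame +2: ATC TGA TGT AAG GAT GTA CGT CTA GCG ATC ATA CAT GGA TAA CAT CAT AAC ACA CGG GAA CCG CAG — no ATG→stop ORF.
Frame +3: TCT GAT GTA AGG ATG TAC GTC TAG CGA TCA TAC ATG GAT AAC ATC ATA ACA CAC GGG AAC CGC AGG — ATG at 15, stop TAG at 24 → 12 nt.
Frame -1: ACC TGC GGT TCC CGT GTG TTA TGA TGT TAT CCA TGT ATG ATC GCT AGA CGT ACA TCC TTA CAT CAG ATC — no ATG→stop ORF.
Frame -2: CCT GCG GTT CCC GTG TGT TAT GAT GTT ATC CAT GTA TGA TCG CTA GAC GTA CAT CCT TAC ATC AGA — no ATG→stop ORF.
Frame -3: CTG CGG TTC CCG TGT GTT ATG ATG TTA TCC ATG TAT GAT CGC TAG ACG TAC ATC CTT ACA TCA GAT — ATG at 21, stop TAG at 45 → 27 nt; ATG at 24, stop TAG at 45 → 24 nt; ATG at 33, stop TAG at 45 → 15 nt.
Longest: frame -3, positions 21–47, 27 nt = 9 codons = 8 aa. → 8 amino acids.

8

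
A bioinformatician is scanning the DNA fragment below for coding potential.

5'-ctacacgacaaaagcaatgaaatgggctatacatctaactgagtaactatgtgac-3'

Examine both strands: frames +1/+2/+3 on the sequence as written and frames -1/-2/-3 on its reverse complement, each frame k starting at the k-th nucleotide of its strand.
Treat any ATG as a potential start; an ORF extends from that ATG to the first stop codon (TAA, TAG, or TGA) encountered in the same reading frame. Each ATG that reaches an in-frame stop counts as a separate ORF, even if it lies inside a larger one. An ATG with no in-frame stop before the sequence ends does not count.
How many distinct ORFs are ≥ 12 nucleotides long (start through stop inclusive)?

Reverse complement (5'→3'): GTCACATAGTTACTCAGTTAGATGTATAGCCCATTTCATTGCTTTTGTCGTGTAG
Frame +1: CTA CAC GAC AAA AGC AAT GAA ATG GGC TAT ACA TCT AAC TGA GTA ACT ATG TGA — ATG at 22, stop TGA at 40 → 21 nt; ATG at 49, stop TGA at 52 → 6 nt.
Frame +2: TAC ACG ACA AAA GCA ATG AAA TGG GCT ATA CAT CTA ACT GAG TAA CTA TGT GAC — ATG at 17, stop TAA at 44 → 30 nt.
Frame +3: ACA CGA CAA AAG CAA TGA AAT GGG CTA TAC ATC TAA CTG AGT AAC TAT GTG — no ATG→stop ORF.
Frame -1: GTC ACA TAG TTA CTC AGT TAG ATG TAT AGC CCA TTT CAT TGC TTT TGT CGT GTA — no ATG→stop ORF.
Frame -2: TCA CAT AGT TAC TCA GTT AGA TGT ATA GCC CAT TTC ATT GCT TTT GTC GTG TAG — no ATG→stop ORF.
Frame -3: CAC ATA GTT ACT CAG TTA GAT GTA TAG CCC ATT TCA TTG CTT TTG TCG TGT — no ATG→stop ORF.
ORFs ≥ 12 nucleotides: frame +1 22–42 (21 nucleotides), frame +2 17–46 (30 nucleotides). Count = 2.

2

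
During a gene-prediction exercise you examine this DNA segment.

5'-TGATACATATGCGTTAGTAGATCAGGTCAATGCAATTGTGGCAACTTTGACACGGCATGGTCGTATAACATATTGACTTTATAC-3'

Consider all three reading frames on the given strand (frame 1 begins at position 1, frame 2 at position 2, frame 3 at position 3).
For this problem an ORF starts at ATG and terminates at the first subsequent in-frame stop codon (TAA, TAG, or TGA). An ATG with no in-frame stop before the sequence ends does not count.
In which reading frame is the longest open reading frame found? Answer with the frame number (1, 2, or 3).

Frame 1: TGA TAC ATA TGC GTT AGT AGA TCA GGT CAA TGC AAT TGT GGC AAC TTT GAC ACG GCA TGG TCG TAT AAC ATA TTG ACT TTA TAC — no ATG→stop ORF.
Frame 2: GAT ACA TAT GCG TTA GTA GAT CAG GTC AAT GCA ATT GTG GCA ACT TTG ACA CGG CAT GGT CGT ATA ACA TAT TGA CTT TAT — no ATG→stop ORF.
Frame 3: ATA CAT ATG CGT TAG TAG ATC AGG TCA ATG CAA TTG TGG CAA CTT TGA CAC GGC ATG GTC GTA TAA CAT ATT GAC TTT ATA — ATG at 9, stop TAG at 15 → 9 nt; ATG at 30, stop TGA at 48 → 21 nt; ATG at 57, stop TAA at 66 → 12 nt.
Longest ORF is 21 nt in frame 3 (positions 30–50).

3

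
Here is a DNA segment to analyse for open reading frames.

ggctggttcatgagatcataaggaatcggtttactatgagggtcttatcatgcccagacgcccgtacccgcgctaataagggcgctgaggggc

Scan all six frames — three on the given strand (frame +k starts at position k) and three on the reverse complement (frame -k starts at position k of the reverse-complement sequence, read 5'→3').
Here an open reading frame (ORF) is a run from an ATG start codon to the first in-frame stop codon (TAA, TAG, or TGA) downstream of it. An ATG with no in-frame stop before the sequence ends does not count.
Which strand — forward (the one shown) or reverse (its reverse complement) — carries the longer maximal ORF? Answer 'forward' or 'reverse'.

forward

Reverse complement (5'→3'): GCCCCTCAGCGCCCTTATTAGCGCGGGTACGGGCGTCTGGGCATGATAAGACCCTCATAGTAAACCGATTCCTTATGATCTCATGAACCAGCC
Frame +1: GGC TGG TTC ATG AGA TCA TAA GGA ATC GGT TTA CTA TGA GGG TCT TAT CAT GCC CAG ACG CCC GTA CCC GCG CTA ATA AGG GCG CTG AGG GGC — ATG at 10, stop TAA at 19 → 12 nt.
Frame +2: GCT GGT TCA TGA GAT CAT AAG GAA TCG GTT TAC TAT GAG GGT CTT ATC ATG CCC AGA CGC CCG TAC CCG CGC TAA TAA GGG CGC TGA GGG — ATG at 50, stop TAA at 74 → 27 nt.
Frame +3: CTG GTT CAT GAG ATC ATA AGG AAT CGG TTT ACT ATG AGG GTC TTA TCA TGC CCA GAC GCC CGT ACC CGC GCT AAT AAG GGC GCT GAG GGG — no ATG→stop ORF.
Frame -1: GCC CCT CAG CGC CCT TAT TAG CGC GGG TAC GGG CGT CTG GGC ATG ATA AGA CCC TCA TAG TAA ACC GAT TCC TTA TGA TCT CAT GAA CCA GCC — ATG at 43, stop TAG at 58 → 18 nt.
Frame -2: CCC CTC AGC GCC CTT ATT AGC GCG GGT ACG GGC GTC TGG GCA TGA TAA GAC CCT CAT AGT AAA CCG ATT CCT TAT GAT CTC ATG AAC CAG — no ATG→stop ORF.
Frame -3: CCC TCA GCG CCC TTA TTA GCG CGG GTA CGG GCG TCT GGG CAT GAT AAG ACC CTC ATA GTA AAC CGA TTC CTT ATG ATC TCA TGA ACC AGC — ATG at 75, stop TGA at 84 → 12 nt.
Forward-strand max 27 nt; reverse-strand max 18 nt. The forward strand has the longer ORF.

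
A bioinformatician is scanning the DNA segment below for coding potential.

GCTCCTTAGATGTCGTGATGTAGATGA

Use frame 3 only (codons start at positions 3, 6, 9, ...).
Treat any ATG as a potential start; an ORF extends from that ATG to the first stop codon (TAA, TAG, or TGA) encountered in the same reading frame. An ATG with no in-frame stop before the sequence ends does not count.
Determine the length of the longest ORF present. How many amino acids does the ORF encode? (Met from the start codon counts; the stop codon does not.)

1

Frame 3: TCC TTA GAT GTC GTG ATG TAG ATG — ATG at 18, stop TAG at 21 → 6 nt.
Longest: frame 3, positions 18–23, 6 nt = 2 codons = 1 aa. → 1 amino acids.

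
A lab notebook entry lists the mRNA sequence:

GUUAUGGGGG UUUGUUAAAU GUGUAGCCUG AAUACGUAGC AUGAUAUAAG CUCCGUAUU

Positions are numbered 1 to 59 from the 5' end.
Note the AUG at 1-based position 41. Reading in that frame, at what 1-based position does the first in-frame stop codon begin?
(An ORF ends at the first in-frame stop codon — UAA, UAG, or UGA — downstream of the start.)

Codons from position 41: AUG (41–43), AUA (44–46), UAA (47–49).
UAA is a stop codon; it begins at position 47.

47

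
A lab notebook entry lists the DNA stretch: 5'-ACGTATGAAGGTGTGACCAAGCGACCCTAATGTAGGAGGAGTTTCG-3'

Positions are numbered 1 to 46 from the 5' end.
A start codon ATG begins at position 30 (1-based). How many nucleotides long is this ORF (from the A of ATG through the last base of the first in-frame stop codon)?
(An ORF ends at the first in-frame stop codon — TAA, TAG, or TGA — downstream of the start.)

Codons from position 30: ATG (30–32), TAG (33–35).
TAG is the first in-frame stop; ORF spans 30–35, 6 nucleotides.

6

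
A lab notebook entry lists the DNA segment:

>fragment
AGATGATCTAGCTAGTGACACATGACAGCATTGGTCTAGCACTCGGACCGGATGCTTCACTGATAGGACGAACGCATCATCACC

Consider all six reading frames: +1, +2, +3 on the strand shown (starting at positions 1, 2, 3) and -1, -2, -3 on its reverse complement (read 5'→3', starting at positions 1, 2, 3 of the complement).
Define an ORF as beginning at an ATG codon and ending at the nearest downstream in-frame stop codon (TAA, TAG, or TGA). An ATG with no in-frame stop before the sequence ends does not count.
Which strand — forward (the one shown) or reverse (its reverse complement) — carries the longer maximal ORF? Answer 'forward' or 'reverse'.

Reverse complement (5'→3'): GGTGATGATGCGTTCGTCCTATCAGTGAAGCATCCGGTCCGAGTGCTAGACCAATGCTGTCATGTGTCACTAGCTAGATCATCT
Frame +1: AGA TGA TCT AGC TAG TGA CAC ATG ACA GCA TTG GTC TAG CAC TCG GAC CGG ATG CTT CAC TGA TAG GAC GAA CGC ATC ATC ACC — ATG at 22, stop TAG at 37 → 18 nt; ATG at 52, stop TGA at 61 → 12 nt.
Frame +2: GAT GAT CTA GCT AGT GAC ACA TGA CAG CAT TGG TCT AGC ACT CGG ACC GGA TGC TTC ACT GAT AGG ACG AAC GCA TCA TCA — no ATG→stop ORF.
Frame +3: ATG ATC TAG CTA GTG ACA CAT GAC AGC ATT GGT CTA GCA CTC GGA CCG GAT GCT TCA CTG ATA GGA CGA ACG CAT CAT CAC — ATG at 3, stop TAG at 9 → 9 nt.
Frame -1: GGT GAT GAT GCG TTC GTC CTA TCA GTG AAG CAT CCG GTC CGA GTG CTA GAC CAA TGC TGT CAT GTG TCA CTA GCT AGA TCA TCT — no ATG→stop ORF.
Frame -2: GTG ATG ATG CGT TCG TCC TAT CAG TGA AGC ATC CGG TCC GAG TGC TAG ACC AAT GCT GTC ATG TGT CAC TAG CTA GAT CAT — ATG at 5, stop TGA at 26 → 24 nt; ATG at 8, stop TGA at 26 → 21 nt; ATG at 62, stop TAG at 71 → 12 nt.
Frame -3: TGA TGA TGC GTT CGT CCT ATC AGT GAA GCA TCC GGT CCG AGT GCT AGA CCA ATG CTG TCA TGT GTC ACT AGC TAG ATC ATC — ATG at 54, stop TAG at 75 → 24 nt.
Forward-strand max 18 nt; reverse-strand max 24 nt. The reverse strand has the longer ORF.

reverse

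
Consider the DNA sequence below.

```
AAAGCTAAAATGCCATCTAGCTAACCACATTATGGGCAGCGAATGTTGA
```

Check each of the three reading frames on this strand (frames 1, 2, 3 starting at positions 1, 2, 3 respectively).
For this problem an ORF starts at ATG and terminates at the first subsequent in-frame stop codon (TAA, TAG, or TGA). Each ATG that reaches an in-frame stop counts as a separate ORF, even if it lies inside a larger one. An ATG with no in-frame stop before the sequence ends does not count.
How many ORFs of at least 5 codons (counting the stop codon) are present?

Frame 1: AAA GCT AAA ATG CCA TCT AGC TAA CCA CAT TAT GGG CAG CGA ATG TTG — ATG at 10, stop TAA at 22 → 15 nt.
Frame 2: AAG CTA AAA TGC CAT CTA GCT AAC CAC ATT ATG GGC AGC GAA TGT TGA — ATG at 32, stop TGA at 47 → 18 nt.
Frame 3: AGC TAA AAT GCC ATC TAG CTA ACC ACA TTA TGG GCA GCG AAT GTT — no ATG→stop ORF.
ORFs ≥ 5 codons: frame 1 10–24 (5 codons), frame 2 32–49 (6 codons). Count = 2.

2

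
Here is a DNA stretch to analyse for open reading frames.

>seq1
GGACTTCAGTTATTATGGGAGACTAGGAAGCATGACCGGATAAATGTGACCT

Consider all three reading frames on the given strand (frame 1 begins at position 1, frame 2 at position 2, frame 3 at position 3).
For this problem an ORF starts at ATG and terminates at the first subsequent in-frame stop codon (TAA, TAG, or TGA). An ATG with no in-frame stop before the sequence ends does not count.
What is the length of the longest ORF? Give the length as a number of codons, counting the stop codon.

4

Frame 1: GGA CTT CAG TTA TTA TGG GAG ACT AGG AAG CAT GAC CGG ATA AAT GTG ACC — no ATG→stop ORF.
Frame 2: GAC TTC AGT TAT TAT GGG AGA CTA GGA AGC ATG ACC GGA TAA ATG TGA CCT — ATG at 32, stop TAA at 41 → 12 nt; ATG at 44, stop TGA at 47 → 6 nt.
Frame 3: ACT TCA GTT ATT ATG GGA GAC TAG GAA GCA TGA CCG GAT AAA TGT GAC — ATG at 15, stop TAG at 24 → 12 nt.
Longest: frame 2, positions 32–43, 12 nt = 4 codons = 3 aa. → 4 codons.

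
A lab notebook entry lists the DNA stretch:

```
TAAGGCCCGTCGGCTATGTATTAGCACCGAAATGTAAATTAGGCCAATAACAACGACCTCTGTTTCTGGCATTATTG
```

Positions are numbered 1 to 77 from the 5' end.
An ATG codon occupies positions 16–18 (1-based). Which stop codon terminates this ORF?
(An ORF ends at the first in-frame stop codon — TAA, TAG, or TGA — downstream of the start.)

Codons from position 16: ATG (16–18), TAT (19–21), TAG (22–24).
The first in-frame stop codon is TAG.

TAG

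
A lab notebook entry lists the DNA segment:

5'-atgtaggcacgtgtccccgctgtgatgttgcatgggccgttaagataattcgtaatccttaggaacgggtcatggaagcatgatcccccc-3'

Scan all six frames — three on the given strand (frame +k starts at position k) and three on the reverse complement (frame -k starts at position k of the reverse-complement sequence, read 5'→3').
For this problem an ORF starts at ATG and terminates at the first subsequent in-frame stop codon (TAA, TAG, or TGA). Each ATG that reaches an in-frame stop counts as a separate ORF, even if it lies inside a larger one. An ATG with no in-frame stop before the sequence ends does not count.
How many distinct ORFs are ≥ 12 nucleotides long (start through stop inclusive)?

5

Reverse complement (5'→3'): GGGGGGATCATGCTTCCATGACCCGTTCCTAAGGATTACGAATTATCTTAACGGCCCATGCAACATCACAGCGGGGACACGTGCCTACAT
Frame +1: ATG TAG GCA CGT GTC CCC GCT GTG ATG TTG CAT GGG CCG TTA AGA TAA TTC GTA ATC CTT AGG AAC GGG TCA TGG AAG CAT GAT CCC CCC — ATG at 1, stop TAG at 4 → 6 nt; ATG at 25, stop TAA at 46 → 24 nt.
Frame +2: TGT AGG CAC GTG TCC CCG CTG TGA TGT TGC ATG GGC CGT TAA GAT AAT TCG TAA TCC TTA GGA ACG GGT CAT GGA AGC ATG ATC CCC — ATG at 32, stop TAA at 41 → 12 nt.
Frame +3: GTA GGC ACG TGT CCC CGC TGT GAT GTT GCA TGG GCC GTT AAG ATA ATT CGT AAT CCT TAG GAA CGG GTC ATG GAA GCA TGA TCC CCC — ATG at 72, stop TGA at 81 → 12 nt.
Frame -1: GGG GGG ATC ATG CTT CCA TGA CCC GTT CCT AAG GAT TAC GAA TTA TCT TAA CGG CCC ATG CAA CAT CAC AGC GGG GAC ACG TGC CTA CAT — ATG at 10, stop TGA at 19 → 12 nt.
Frame -2: GGG GGA TCA TGC TTC CAT GAC CCG TTC CTA AGG ATT ACG AAT TAT CTT AAC GGC CCA TGC AAC ATC ACA GCG GGG ACA CGT GCC TAC — no ATG→stop ORF.
Frame -3: GGG GAT CAT GCT TCC ATG ACC CGT TCC TAA GGA TTA CGA ATT ATC TTA ACG GCC CAT GCA ACA TCA CAG CGG GGA CAC GTG CCT ACA — ATG at 18, stop TAA at 30 → 15 nt.
ORFs ≥ 12 nucleotides: frame +1 25–48 (24 nucleotides), frame +2 32–43 (12 nucleotides), frame +3 72–83 (12 nucleotides), frame -1 10–21 (12 nucleotides), frame -3 18–32 (15 nucleotides). Count = 5.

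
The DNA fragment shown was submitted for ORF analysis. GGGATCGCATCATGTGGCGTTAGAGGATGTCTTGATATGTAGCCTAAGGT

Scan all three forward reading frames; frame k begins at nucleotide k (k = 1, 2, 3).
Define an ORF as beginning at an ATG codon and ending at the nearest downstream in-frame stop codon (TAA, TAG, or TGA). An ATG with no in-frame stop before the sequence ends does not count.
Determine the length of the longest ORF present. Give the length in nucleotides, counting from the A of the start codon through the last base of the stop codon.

Frame 1: GGG ATC GCA TCA TGT GGC GTT AGA GGA TGT CTT GAT ATG TAG CCT AAG — ATG at 37, stop TAG at 40 → 6 nt.
Frame 2: GGA TCG CAT CAT GTG GCG TTA GAG GAT GTC TTG ATA TGT AGC CTA AGG — no ATG→stop ORF.
Frame 3: GAT CGC ATC ATG TGG CGT TAG AGG ATG TCT TGA TAT GTA GCC TAA GGT — ATG at 12, stop TAG at 21 → 12 nt; ATG at 27, stop TGA at 33 → 9 nt.
Longest: frame 3, positions 12–23, 12 nt = 4 codons = 3 aa. → 12 nucleotides.

12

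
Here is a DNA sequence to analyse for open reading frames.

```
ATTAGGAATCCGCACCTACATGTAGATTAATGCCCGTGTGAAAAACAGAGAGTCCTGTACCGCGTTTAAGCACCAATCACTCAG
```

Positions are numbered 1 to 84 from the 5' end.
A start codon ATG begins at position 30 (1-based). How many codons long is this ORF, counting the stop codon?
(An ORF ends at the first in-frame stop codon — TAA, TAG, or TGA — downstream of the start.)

4

Codons from position 30: ATG (30–32), CCC (33–35), GTG (36–38), TGA (39–41).
TGA is the first in-frame stop; that's 4 codons including the stop.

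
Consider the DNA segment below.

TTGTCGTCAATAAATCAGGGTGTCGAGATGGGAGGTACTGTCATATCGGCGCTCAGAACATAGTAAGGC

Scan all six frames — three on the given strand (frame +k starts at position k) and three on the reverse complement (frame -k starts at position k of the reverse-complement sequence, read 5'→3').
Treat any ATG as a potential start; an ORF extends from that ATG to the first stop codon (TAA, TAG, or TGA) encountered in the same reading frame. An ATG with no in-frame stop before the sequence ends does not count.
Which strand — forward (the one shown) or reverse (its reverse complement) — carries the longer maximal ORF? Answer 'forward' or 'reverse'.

forward

Reverse complement (5'→3'): GCCTTACTATGTTCTGAGCGCCGATATGACAGTACCTCCCATCTCGACACCCTGATTTATTGACGACAA
Frame +1: TTG TCG TCA ATA AAT CAG GGT GTC GAG ATG GGA GGT ACT GTC ATA TCG GCG CTC AGA ACA TAG TAA GGC — ATG at 28, stop TAG at 61 → 36 nt.
Frame +2: TGT CGT CAA TAA ATC AGG GTG TCG AGA TGG GAG GTA CTG TCA TAT CGG CGC TCA GAA CAT AGT AAG — no ATG→stop ORF.
Frame +3: GTC GTC AAT AAA TCA GGG TGT CGA GAT GGG AGG TAC TGT CAT ATC GGC GCT CAG AAC ATA GTA AGG — no ATG→stop ORF.
Frame -1: GCC TTA CTA TGT TCT GAG CGC CGA TAT GAC AGT ACC TCC CAT CTC GAC ACC CTG ATT TAT TGA CGA CAA — no ATG→stop ORF.
Frame -2: CCT TAC TAT GTT CTG AGC GCC GAT ATG ACA GTA CCT CCC ATC TCG ACA CCC TGA TTT ATT GAC GAC — ATG at 26, stop TGA at 53 → 30 nt.
Frame -3: CTT ACT ATG TTC TGA GCG CCG ATA TGA CAG TAC CTC CCA TCT CGA CAC CCT GAT TTA TTG ACG ACA — ATG at 9, stop TGA at 15 → 9 nt.
Forward-strand max 36 nt; reverse-strand max 30 nt. The forward strand has the longer ORF.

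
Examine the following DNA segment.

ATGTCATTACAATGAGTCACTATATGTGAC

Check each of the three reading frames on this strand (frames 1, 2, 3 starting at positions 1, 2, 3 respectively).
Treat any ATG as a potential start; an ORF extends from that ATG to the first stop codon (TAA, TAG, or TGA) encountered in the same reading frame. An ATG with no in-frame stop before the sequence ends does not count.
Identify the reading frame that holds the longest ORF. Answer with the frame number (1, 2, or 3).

Frame 1: ATG TCA TTA CAA TGA GTC ACT ATA TGT GAC — ATG at 1, stop TGA at 13 → 15 nt.
Frame 2: TGT CAT TAC AAT GAG TCA CTA TAT GTG — no ATG→stop ORF.
Frame 3: GTC ATT ACA ATG AGT CAC TAT ATG TGA — ATG at 12, stop TGA at 27 → 18 nt; ATG at 24, stop TGA at 27 → 6 nt.
Longest ORF is 18 nt in frame 3 (positions 12–29).

3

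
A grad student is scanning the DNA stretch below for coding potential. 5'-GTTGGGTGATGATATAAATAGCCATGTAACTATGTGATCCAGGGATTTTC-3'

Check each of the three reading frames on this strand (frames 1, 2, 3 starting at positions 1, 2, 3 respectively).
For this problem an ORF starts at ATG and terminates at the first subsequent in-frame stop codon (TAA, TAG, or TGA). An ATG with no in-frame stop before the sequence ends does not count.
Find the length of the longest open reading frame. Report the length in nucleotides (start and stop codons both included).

9

Frame 1: GTT GGG TGA TGA TAT AAA TAG CCA TGT AAC TAT GTG ATC CAG GGA TTT — no ATG→stop ORF.
Frame 2: TTG GGT GAT GAT ATA AAT AGC CAT GTA ACT ATG TGA TCC AGG GAT TTT — ATG at 32, stop TGA at 35 → 6 nt.
Frame 3: TGG GTG ATG ATA TAA ATA GCC ATG TAA CTA TGT GAT CCA GGG ATT TTC — ATG at 9, stop TAA at 15 → 9 nt; ATG at 24, stop TAA at 27 → 6 nt.
Longest: frame 3, positions 9–17, 9 nt = 3 codons = 2 aa. → 9 nucleotides.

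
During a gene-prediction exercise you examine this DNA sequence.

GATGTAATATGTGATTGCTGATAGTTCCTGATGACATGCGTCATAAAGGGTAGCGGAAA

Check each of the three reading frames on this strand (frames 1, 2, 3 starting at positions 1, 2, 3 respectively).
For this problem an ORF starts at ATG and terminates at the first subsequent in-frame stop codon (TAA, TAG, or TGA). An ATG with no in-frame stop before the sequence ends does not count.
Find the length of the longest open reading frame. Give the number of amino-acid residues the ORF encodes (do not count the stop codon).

Frame 1: GAT GTA ATA TGT GAT TGC TGA TAG TTC CTG ATG ACA TGC GTC ATA AAG GGT AGC GGA — no ATG→stop ORF.
Frame 2: ATG TAA TAT GTG ATT GCT GAT AGT TCC TGA TGA CAT GCG TCA TAA AGG GTA GCG GAA — ATG at 2, stop TAA at 5 → 6 nt.
Frame 3: TGT AAT ATG TGA TTG CTG ATA GTT CCT GAT GAC ATG CGT CAT AAA GGG TAG CGG AAA — ATG at 9, stop TGA at 12 → 6 nt; ATG at 36, stop TAG at 51 → 18 nt.
Longest: frame 3, positions 36–53, 18 nt = 6 codons = 5 aa. → 5 amino acids.

5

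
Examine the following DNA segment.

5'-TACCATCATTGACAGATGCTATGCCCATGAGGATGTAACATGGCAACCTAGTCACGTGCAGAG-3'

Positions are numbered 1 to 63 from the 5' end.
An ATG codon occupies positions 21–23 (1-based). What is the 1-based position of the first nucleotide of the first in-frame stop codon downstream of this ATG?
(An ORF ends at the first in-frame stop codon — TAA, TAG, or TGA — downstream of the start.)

36

Codons from position 21: ATG (21–23), CCC (24–26), ATG (27–29), AGG (30–32), ATG (33–35), TAA (36–38).
TAA is a stop codon; it begins at position 36.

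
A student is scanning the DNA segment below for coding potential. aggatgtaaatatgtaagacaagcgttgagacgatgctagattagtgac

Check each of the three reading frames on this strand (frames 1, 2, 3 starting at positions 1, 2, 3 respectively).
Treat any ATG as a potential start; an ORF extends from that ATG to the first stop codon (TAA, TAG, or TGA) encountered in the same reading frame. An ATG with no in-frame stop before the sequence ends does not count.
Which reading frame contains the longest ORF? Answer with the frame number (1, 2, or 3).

Frame 1: AGG ATG TAA ATA TGT AAG ACA AGC GTT GAG ACG ATG CTA GAT TAG TGA — ATG at 4, stop TAA at 7 → 6 nt; ATG at 34, stop TAG at 43 → 12 nt.
Frame 2: GGA TGT AAA TAT GTA AGA CAA GCG TTG AGA CGA TGC TAG ATT AGT GAC — no ATG→stop ORF.
Frame 3: GAT GTA AAT ATG TAA GAC AAG CGT TGA GAC GAT GCT AGA TTA GTG — ATG at 12, stop TAA at 15 → 6 nt.
Longest ORF is 12 nt in frame 1 (positions 34–45).

1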